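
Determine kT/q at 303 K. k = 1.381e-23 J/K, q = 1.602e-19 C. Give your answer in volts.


Step 1: kT = 1.381e-23 * 303 = 4.18443e-21 J
Step 2: Vt = kT/q = 4.18443e-21 / 1.602e-19
Step 3: Vt = 0.02612 V

0.02612


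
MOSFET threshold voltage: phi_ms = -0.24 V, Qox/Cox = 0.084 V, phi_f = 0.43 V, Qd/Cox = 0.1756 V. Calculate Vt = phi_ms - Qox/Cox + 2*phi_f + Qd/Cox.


Step 1: Vt = phi_ms - Qox/Cox + 2*phi_f + Qd/Cox
Step 2: Vt = -0.24 - 0.084 + 2*0.43 + 0.1756
Step 3: Vt = -0.24 - 0.084 + 0.86 + 0.1756
Step 4: Vt = 0.7116 V

0.7116


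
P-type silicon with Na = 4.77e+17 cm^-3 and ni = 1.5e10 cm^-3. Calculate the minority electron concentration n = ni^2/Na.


Step 1: Majority hole concentration p ≈ Na = 4.77e+17 cm^-3
Step 2: n = ni^2 / Na = (1.5e10)^2 / 4.77e+17
Step 3: n = 4.72e+02 cm^-3

4.72e+02


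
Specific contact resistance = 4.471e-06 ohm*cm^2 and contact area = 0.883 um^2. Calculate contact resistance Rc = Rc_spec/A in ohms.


Step 1: Convert area to cm^2: 0.883 um^2 = 8.8300e-09 cm^2
Step 2: Rc = Rc_spec / A = 4.471e-06 / 8.8300e-09
Step 3: Rc = 5.06e+02 ohms

5.06e+02


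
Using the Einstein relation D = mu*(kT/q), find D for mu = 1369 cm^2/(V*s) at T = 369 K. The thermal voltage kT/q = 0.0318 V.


Step 1: D = mu * (kT/q)
Step 2: D = 1369 * 0.0318
Step 3: D = 43.53 cm^2/s

43.53


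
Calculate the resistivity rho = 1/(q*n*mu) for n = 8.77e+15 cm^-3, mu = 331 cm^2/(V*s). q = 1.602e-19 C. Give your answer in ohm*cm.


Step 1: sigma = q * n * mu = 1.602e-19 * 8.77e+15 * 331 = 4.65040e-01 S/cm
Step 2: rho = 1 / sigma = 1 / 4.65040e-01 = 2.15 ohm*cm

2.15


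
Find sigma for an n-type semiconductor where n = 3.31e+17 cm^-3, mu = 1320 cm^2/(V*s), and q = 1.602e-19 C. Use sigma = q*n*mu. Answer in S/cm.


Step 1: sigma = q * n * mu
Step 2: sigma = 1.602e-19 * 3.31e+17 * 1320
Step 3: sigma = 6.999e+01 S/cm

6.999e+01


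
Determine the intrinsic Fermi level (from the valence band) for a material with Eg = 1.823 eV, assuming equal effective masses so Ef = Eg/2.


Step 1: For an intrinsic semiconductor, the Fermi level sits at midgap.
Step 2: Ef = Eg / 2 = 1.823 / 2 = 0.9115 eV

0.9115


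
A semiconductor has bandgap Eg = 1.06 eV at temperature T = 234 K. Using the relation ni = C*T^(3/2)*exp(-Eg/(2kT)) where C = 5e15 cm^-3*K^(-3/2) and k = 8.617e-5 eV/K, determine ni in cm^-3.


Step 1: Compute kT = 8.617e-5 * 234 = 0.02016378 eV
Step 2: Exponent = -Eg/(2kT) = -1.06/(2*0.02016378) = -26.28475
Step 3: T^(3/2) = 234^1.5 = 3579.51
Step 4: ni = 5e15 * 3579.51 * exp(-26.28475) = 6.88e+07 cm^-3

6.88e+07


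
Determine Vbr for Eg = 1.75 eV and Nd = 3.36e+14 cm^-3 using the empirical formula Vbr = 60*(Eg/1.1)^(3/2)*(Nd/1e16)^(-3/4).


Step 1: Eg/1.1 = 1.75/1.1 = 1.590909
Step 2: (Eg/1.1)^1.5 = 1.590909^1.5 = 2.006633
Step 3: (Nd/1e16)^(-0.75) = (0.0336)^(-0.75) = 12.742233
Step 4: Vbr = 60 * 2.006633 * 12.742233 = 1534.1 V

1534.1


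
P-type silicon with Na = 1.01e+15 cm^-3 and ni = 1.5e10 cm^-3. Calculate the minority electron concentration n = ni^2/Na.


Step 1: Majority hole concentration p ≈ Na = 1.01e+15 cm^-3
Step 2: n = ni^2 / Na = (1.5e10)^2 / 1.01e+15
Step 3: n = 2.23e+05 cm^-3

2.23e+05


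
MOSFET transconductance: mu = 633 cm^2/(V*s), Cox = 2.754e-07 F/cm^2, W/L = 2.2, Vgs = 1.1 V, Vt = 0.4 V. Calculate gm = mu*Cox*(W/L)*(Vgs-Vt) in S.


Step 1: Vov = Vgs - Vt = 1.1 - 0.4 = 0.7 V
Step 2: gm = mu * Cox * (W/L) * Vov
Step 3: gm = 633 * 2.754e-07 * 2.2 * 0.7 = 2.68e-04 S

2.68e-04


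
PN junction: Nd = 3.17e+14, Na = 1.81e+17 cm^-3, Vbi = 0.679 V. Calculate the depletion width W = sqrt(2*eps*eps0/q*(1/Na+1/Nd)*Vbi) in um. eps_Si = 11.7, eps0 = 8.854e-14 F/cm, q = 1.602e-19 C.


Step 1: 1/Na + 1/Nd = 1/1.81e+17 + 1/3.17e+14 = 3.16010e-15
Step 2: 2*eps*eps0/q = 2*11.7*8.854e-14/1.602e-19 = 1.293281e+07
Step 3: W^2 = 1.293281e+07 * 3.16010e-15 * 0.679 = 2.77500e-08
Step 4: W = sqrt(2.77500e-08) = 1.666e-04 cm = 1.666 um

1.666


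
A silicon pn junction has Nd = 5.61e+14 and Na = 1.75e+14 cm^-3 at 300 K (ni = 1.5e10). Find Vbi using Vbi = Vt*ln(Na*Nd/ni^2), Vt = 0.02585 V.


Step 1: Compute Na*Nd/ni^2 = 1.75e+14 * 5.61e+14 / (1.5e10)^2 = 4.3633e+08
Step 2: ln(4.3633e+08) = 19.8939
Step 3: Vbi = 0.02585 * 19.8939 = 0.514 V

0.514


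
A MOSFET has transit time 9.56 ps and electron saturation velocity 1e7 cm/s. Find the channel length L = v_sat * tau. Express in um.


Step 1: tau in seconds = 9.56 ps * 1e-12 = 9.5600e-12 s
Step 2: L = v_sat * tau = 1e7 * 9.5600e-12 = 9.5600e-05 cm
Step 3: L in um = 9.5600e-05 * 1e4 = 0.956 um

0.956


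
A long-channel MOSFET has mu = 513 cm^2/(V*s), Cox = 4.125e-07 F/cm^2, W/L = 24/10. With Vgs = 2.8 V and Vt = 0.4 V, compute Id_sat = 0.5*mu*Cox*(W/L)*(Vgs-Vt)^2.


Step 1: Overdrive voltage Vov = Vgs - Vt = 2.8 - 0.4 = 2.4 V
Step 2: W/L = 24/10 = 2.4
Step 3: Id = 0.5 * 513 * 4.125e-07 * 2.4 * 2.4^2
Step 4: Id = 1.46e-03 A

1.46e-03


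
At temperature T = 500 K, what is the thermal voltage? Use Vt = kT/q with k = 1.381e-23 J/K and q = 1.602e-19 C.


Step 1: kT = 1.381e-23 * 500 = 6.905e-21 J
Step 2: Vt = kT/q = 6.905e-21 / 1.602e-19
Step 3: Vt = 0.0431 V

0.0431


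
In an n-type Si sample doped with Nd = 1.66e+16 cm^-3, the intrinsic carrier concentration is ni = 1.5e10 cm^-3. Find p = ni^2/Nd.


Step 1: Since Nd >> ni, n ≈ Nd = 1.66e+16 cm^-3
Step 2: p = ni^2 / n = (1.5e10)^2 / 1.66e+16
Step 3: p = 2.25e20 / 1.66e+16 = 1.36e+04 cm^-3

1.36e+04


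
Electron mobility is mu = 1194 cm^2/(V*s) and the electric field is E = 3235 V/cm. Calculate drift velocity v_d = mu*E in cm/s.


Step 1: v_d = mu * E
Step 2: v_d = 1194 * 3235 = 3862590
Step 3: v_d = 3.86e+06 cm/s

3.86e+06


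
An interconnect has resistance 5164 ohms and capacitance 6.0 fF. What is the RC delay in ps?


Step 1: tau = R * C
Step 2: tau = 5164 * 6.0 fF = 5164 * 6.0e-15 F
Step 3: tau = 3.0984e-11 s = 30.984 ps

30.984


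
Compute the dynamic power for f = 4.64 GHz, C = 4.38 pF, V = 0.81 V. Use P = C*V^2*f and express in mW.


Step 1: V^2 = 0.81^2 = 0.6561 V^2
Step 2: P = C*V^2*f = 4.38e-12 F * 0.6561 * 4.64e9 Hz
Step 3: P = 1.333405152e-02 W
Step 4: P = 13.334 mW

13.334


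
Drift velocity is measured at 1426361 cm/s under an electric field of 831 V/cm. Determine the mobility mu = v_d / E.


Step 1: mu = v_d / E
Step 2: mu = 1426361 / 831
Step 3: mu = 1716.44 cm^2/(V*s)

1716.44


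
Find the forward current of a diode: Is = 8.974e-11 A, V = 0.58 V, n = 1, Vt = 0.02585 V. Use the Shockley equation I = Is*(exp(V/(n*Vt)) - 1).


Step 1: V/(n*Vt) = 0.58/(1*0.02585) = 22.4371
Step 2: exp(22.4371) = 5.5502e+09
Step 3: I = 8.974e-11 * (5.5502e+09 - 1) = 4.98e-01 A

4.98e-01


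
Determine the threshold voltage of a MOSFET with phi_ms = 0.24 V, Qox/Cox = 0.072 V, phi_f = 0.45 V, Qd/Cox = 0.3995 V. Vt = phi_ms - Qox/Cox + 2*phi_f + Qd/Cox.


Step 1: Vt = phi_ms - Qox/Cox + 2*phi_f + Qd/Cox
Step 2: Vt = 0.24 - 0.072 + 2*0.45 + 0.3995
Step 3: Vt = 0.24 - 0.072 + 0.9 + 0.3995
Step 4: Vt = 1.4675 V

1.4675


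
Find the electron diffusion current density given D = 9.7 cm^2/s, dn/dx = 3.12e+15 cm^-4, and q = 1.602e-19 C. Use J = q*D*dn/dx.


Step 1: J = q * D * (dn/dx)
Step 2: J = 1.602e-19 * 9.7 * 3.12e+15
Step 3: J = 4.85e-03 A/cm^2

4.85e-03


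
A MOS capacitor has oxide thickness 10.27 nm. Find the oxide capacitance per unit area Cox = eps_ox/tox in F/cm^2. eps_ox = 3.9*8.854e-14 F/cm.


Step 1: eps_ox = 3.9 * 8.854e-14 = 3.45306e-13 F/cm
Step 2: tox in cm = 10.27 nm * 1e-7 = 1.0270e-06 cm
Step 3: Cox = 3.45306e-13 / 1.0270e-06 = 3.36e-07 F/cm^2

3.36e-07


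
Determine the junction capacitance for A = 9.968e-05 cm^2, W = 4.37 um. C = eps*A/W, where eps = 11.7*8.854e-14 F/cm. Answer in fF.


Step 1: eps_Si = 11.7 * 8.854e-14 = 1.035918e-12 F/cm
Step 2: W in cm = 4.37 * 1e-4 = 4.37e-04 cm
Step 3: C = 1.035918e-12 * 9.968e-05 / 4.37e-04 = 2.362936e-13 F
Step 4: C = 236.29 fF

236.29


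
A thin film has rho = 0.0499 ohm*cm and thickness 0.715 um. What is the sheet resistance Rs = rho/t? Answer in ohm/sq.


Step 1: Convert thickness to cm: t = 0.715 um = 7.1500e-05 cm
Step 2: Rs = rho / t = 0.0499 / 7.1500e-05
Step 3: Rs = 697.9 ohm/sq

697.9


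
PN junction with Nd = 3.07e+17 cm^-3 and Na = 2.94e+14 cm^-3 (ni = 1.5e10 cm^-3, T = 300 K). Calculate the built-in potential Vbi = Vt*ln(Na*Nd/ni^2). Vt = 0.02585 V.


Step 1: Compute Na*Nd/ni^2 = 2.94e+14 * 3.07e+17 / (1.5e10)^2 = 4.0115e+11
Step 2: ln(4.0115e+11) = 26.7176
Step 3: Vbi = 0.02585 * 26.7176 = 0.691 V

0.691


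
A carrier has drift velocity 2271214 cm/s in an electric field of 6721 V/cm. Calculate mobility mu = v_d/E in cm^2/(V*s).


Step 1: mu = v_d / E
Step 2: mu = 2271214 / 6721
Step 3: mu = 337.93 cm^2/(V*s)

337.93


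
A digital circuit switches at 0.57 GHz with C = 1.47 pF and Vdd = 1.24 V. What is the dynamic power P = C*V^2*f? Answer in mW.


Step 1: V^2 = 1.24^2 = 1.5376 V^2
Step 2: P = C*V^2*f = 1.47e-12 F * 1.5376 * 0.57e9 Hz
Step 3: P = 1.28835504e-03 W
Step 4: P = 1.288 mW

1.288


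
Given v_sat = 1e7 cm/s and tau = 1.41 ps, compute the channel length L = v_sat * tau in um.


Step 1: tau in seconds = 1.41 ps * 1e-12 = 1.4100e-12 s
Step 2: L = v_sat * tau = 1e7 * 1.4100e-12 = 1.4100e-05 cm
Step 3: L in um = 1.4100e-05 * 1e4 = 0.141 um

0.141


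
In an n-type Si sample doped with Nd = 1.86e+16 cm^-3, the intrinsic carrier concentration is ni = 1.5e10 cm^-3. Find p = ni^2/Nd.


Step 1: Since Nd >> ni, n ≈ Nd = 1.86e+16 cm^-3
Step 2: p = ni^2 / n = (1.5e10)^2 / 1.86e+16
Step 3: p = 2.25e20 / 1.86e+16 = 1.21e+04 cm^-3

1.21e+04


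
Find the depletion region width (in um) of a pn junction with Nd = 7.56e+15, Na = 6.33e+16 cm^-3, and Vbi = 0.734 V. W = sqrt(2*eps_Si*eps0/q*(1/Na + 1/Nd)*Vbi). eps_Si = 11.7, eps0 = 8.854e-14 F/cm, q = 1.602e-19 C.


Step 1: 1/Na + 1/Nd = 1/6.33e+16 + 1/7.56e+15 = 1.48073e-16
Step 2: 2*eps*eps0/q = 2*11.7*8.854e-14/1.602e-19 = 1.293281e+07
Step 3: W^2 = 1.293281e+07 * 1.48073e-16 * 0.734 = 1.40561e-09
Step 4: W = sqrt(1.40561e-09) = 3.749e-05 cm = 0.3749 um

0.3749


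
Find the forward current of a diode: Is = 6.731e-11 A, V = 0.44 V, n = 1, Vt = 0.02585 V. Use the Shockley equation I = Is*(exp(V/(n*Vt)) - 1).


Step 1: V/(n*Vt) = 0.44/(1*0.02585) = 17.0213
Step 2: exp(17.0213) = 2.4675e+07
Step 3: I = 6.731e-11 * (2.4675e+07 - 1) = 1.66e-03 A

1.66e-03


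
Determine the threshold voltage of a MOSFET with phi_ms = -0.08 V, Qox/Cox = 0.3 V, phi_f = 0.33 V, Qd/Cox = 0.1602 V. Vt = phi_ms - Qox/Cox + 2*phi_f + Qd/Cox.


Step 1: Vt = phi_ms - Qox/Cox + 2*phi_f + Qd/Cox
Step 2: Vt = -0.08 - 0.3 + 2*0.33 + 0.1602
Step 3: Vt = -0.08 - 0.3 + 0.66 + 0.1602
Step 4: Vt = 0.4402 V

0.4402


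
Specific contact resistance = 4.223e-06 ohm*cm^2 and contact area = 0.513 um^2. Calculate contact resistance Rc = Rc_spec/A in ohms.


Step 1: Convert area to cm^2: 0.513 um^2 = 5.1300e-09 cm^2
Step 2: Rc = Rc_spec / A = 4.223e-06 / 5.1300e-09
Step 3: Rc = 8.23e+02 ohms

8.23e+02


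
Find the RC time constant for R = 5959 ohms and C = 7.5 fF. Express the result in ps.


Step 1: tau = R * C
Step 2: tau = 5959 * 7.5 fF = 5959 * 7.5e-15 F
Step 3: tau = 4.46925e-11 s = 44.6925 ps

44.6925


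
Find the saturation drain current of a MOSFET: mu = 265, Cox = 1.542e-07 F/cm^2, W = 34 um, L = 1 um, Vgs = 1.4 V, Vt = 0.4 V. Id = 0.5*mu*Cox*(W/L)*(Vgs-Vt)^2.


Step 1: Overdrive voltage Vov = Vgs - Vt = 1.4 - 0.4 = 1.0 V
Step 2: W/L = 34/1 = 34
Step 3: Id = 0.5 * 265 * 1.542e-07 * 34 * 1.0^2
Step 4: Id = 6.95e-04 A

6.95e-04


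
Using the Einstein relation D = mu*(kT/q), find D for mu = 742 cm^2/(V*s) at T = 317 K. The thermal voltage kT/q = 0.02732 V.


Step 1: D = mu * (kT/q)
Step 2: D = 742 * 0.02732
Step 3: D = 20.27 cm^2/s

20.27


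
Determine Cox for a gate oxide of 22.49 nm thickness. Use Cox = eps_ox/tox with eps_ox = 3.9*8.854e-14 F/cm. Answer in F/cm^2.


Step 1: eps_ox = 3.9 * 8.854e-14 = 3.45306e-13 F/cm
Step 2: tox in cm = 22.49 nm * 1e-7 = 2.2490e-06 cm
Step 3: Cox = 3.45306e-13 / 2.2490e-06 = 1.54e-07 F/cm^2

1.54e-07


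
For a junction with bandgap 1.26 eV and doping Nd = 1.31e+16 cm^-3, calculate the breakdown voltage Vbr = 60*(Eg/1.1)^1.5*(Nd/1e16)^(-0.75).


Step 1: Eg/1.1 = 1.26/1.1 = 1.145455
Step 2: (Eg/1.1)^1.5 = 1.145455^1.5 = 1.225934
Step 3: (Nd/1e16)^(-0.75) = (1.31)^(-0.75) = 0.816670
Step 4: Vbr = 60 * 1.225934 * 0.816670 = 60.1 V

60.1


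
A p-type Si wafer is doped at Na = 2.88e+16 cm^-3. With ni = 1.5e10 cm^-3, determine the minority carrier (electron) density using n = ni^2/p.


Step 1: Majority hole concentration p ≈ Na = 2.88e+16 cm^-3
Step 2: n = ni^2 / Na = (1.5e10)^2 / 2.88e+16
Step 3: n = 7.81e+03 cm^-3

7.81e+03


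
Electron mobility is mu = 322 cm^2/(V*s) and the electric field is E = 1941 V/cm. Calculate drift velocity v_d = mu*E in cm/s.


Step 1: v_d = mu * E
Step 2: v_d = 322 * 1941 = 625002
Step 3: v_d = 6.25e+05 cm/s

6.25e+05


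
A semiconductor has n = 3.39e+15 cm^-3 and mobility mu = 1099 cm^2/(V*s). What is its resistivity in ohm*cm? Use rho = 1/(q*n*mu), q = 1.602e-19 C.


Step 1: sigma = q * n * mu = 1.602e-19 * 3.39e+15 * 1099 = 5.96843e-01 S/cm
Step 2: rho = 1 / sigma = 1 / 5.96843e-01 = 1.675 ohm*cm

1.675


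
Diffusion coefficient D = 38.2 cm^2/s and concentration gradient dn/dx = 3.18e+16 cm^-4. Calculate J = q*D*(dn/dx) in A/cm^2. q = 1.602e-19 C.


Step 1: J = q * D * (dn/dx)
Step 2: J = 1.602e-19 * 38.2 * 3.18e+16
Step 3: J = 1.95e-01 A/cm^2

1.95e-01


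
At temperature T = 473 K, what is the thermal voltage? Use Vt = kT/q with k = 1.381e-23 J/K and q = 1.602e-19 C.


Step 1: kT = 1.381e-23 * 473 = 6.53213e-21 J
Step 2: Vt = kT/q = 6.53213e-21 / 1.602e-19
Step 3: Vt = 0.04077 V

0.04077


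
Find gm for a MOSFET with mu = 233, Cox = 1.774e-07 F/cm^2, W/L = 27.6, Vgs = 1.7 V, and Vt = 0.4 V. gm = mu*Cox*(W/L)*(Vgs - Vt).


Step 1: Vov = Vgs - Vt = 1.7 - 0.4 = 1.3 V
Step 2: gm = mu * Cox * (W/L) * Vov
Step 3: gm = 233 * 1.774e-07 * 27.6 * 1.3 = 1.48e-03 S

1.48e-03


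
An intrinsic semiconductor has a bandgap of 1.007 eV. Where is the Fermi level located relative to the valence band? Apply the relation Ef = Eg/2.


Step 1: For an intrinsic semiconductor, the Fermi level sits at midgap.
Step 2: Ef = Eg / 2 = 1.007 / 2 = 0.5035 eV

0.5035


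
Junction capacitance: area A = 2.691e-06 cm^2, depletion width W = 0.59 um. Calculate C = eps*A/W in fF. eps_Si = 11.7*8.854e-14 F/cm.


Step 1: eps_Si = 11.7 * 8.854e-14 = 1.035918e-12 F/cm
Step 2: W in cm = 0.59 * 1e-4 = 5.90e-05 cm
Step 3: C = 1.035918e-12 * 2.691e-06 / 5.90e-05 = 4.724840e-14 F
Step 4: C = 47.25 fF

47.25


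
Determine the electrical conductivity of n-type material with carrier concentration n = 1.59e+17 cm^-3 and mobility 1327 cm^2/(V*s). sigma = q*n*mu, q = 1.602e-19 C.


Step 1: sigma = q * n * mu
Step 2: sigma = 1.602e-19 * 1.59e+17 * 1327
Step 3: sigma = 3.380e+01 S/cm

3.380e+01


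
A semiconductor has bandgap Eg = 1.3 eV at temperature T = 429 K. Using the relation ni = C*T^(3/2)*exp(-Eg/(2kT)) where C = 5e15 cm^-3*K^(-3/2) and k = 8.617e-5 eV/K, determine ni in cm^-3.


Step 1: Compute kT = 8.617e-5 * 429 = 0.03696693 eV
Step 2: Exponent = -Eg/(2kT) = -1.3/(2*0.03696693) = -17.58328
Step 3: T^(3/2) = 429^1.5 = 8885.58
Step 4: ni = 5e15 * 8885.58 * exp(-17.58328) = 1.03e+12 cm^-3

1.03e+12


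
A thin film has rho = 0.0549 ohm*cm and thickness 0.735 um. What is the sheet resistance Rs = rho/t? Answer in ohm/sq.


Step 1: Convert thickness to cm: t = 0.735 um = 7.3500e-05 cm
Step 2: Rs = rho / t = 0.0549 / 7.3500e-05
Step 3: Rs = 746.9 ohm/sq

746.9


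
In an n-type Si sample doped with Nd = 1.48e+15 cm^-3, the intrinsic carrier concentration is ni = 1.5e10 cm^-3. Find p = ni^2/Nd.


Step 1: Since Nd >> ni, n ≈ Nd = 1.48e+15 cm^-3
Step 2: p = ni^2 / n = (1.5e10)^2 / 1.48e+15
Step 3: p = 2.25e20 / 1.48e+15 = 1.52e+05 cm^-3

1.52e+05


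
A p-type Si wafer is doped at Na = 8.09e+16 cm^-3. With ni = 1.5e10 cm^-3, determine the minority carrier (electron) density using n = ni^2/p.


Step 1: Majority hole concentration p ≈ Na = 8.09e+16 cm^-3
Step 2: n = ni^2 / Na = (1.5e10)^2 / 8.09e+16
Step 3: n = 2.78e+03 cm^-3

2.78e+03


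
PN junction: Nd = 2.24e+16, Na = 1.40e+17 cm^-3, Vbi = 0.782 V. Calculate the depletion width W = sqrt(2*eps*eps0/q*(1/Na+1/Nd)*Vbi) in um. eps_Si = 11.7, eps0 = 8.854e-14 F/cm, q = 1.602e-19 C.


Step 1: 1/Na + 1/Nd = 1/1.40e+17 + 1/2.24e+16 = 5.17857e-17
Step 2: 2*eps*eps0/q = 2*11.7*8.854e-14/1.602e-19 = 1.293281e+07
Step 3: W^2 = 1.293281e+07 * 5.17857e-17 * 0.782 = 5.23732e-10
Step 4: W = sqrt(5.23732e-10) = 2.289e-05 cm = 0.2289 um

0.2289


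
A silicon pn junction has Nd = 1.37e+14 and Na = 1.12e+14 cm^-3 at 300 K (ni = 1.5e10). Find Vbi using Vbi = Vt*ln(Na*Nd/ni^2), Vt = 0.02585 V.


Step 1: Compute Na*Nd/ni^2 = 1.12e+14 * 1.37e+14 / (1.5e10)^2 = 6.8196e+07
Step 2: ln(6.8196e+07) = 18.0379
Step 3: Vbi = 0.02585 * 18.0379 = 0.466 V

0.466


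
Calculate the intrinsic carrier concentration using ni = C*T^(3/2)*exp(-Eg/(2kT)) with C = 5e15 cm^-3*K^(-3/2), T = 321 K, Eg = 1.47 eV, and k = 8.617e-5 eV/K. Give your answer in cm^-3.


Step 1: Compute kT = 8.617e-5 * 321 = 0.02766057 eV
Step 2: Exponent = -Eg/(2kT) = -1.47/(2*0.02766057) = -26.57212
Step 3: T^(3/2) = 321^1.5 = 5751.19
Step 4: ni = 5e15 * 5751.19 * exp(-26.57212) = 8.29e+07 cm^-3

8.29e+07


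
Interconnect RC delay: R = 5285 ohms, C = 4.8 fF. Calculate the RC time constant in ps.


Step 1: tau = R * C
Step 2: tau = 5285 * 4.8 fF = 5285 * 4.8e-15 F
Step 3: tau = 2.5368e-11 s = 25.368 ps

25.368


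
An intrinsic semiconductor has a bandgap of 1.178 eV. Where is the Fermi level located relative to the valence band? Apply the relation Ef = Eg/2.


Step 1: For an intrinsic semiconductor, the Fermi level sits at midgap.
Step 2: Ef = Eg / 2 = 1.178 / 2 = 0.589 eV

0.589


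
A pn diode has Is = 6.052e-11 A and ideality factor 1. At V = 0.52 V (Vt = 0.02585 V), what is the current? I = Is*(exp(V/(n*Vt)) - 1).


Step 1: V/(n*Vt) = 0.52/(1*0.02585) = 20.1161
Step 2: exp(20.1161) = 5.4489e+08
Step 3: I = 6.052e-11 * (5.4489e+08 - 1) = 3.30e-02 A

3.30e-02


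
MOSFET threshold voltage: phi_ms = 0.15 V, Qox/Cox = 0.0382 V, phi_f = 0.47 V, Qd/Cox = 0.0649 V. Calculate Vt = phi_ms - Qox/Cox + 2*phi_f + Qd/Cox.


Step 1: Vt = phi_ms - Qox/Cox + 2*phi_f + Qd/Cox
Step 2: Vt = 0.15 - 0.0382 + 2*0.47 + 0.0649
Step 3: Vt = 0.15 - 0.0382 + 0.94 + 0.0649
Step 4: Vt = 1.1167 V

1.1167


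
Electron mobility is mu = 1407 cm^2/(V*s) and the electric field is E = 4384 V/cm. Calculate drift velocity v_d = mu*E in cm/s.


Step 1: v_d = mu * E
Step 2: v_d = 1407 * 4384 = 6168288
Step 3: v_d = 6.17e+06 cm/s

6.17e+06


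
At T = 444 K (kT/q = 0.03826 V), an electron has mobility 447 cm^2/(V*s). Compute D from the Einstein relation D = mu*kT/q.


Step 1: D = mu * (kT/q)
Step 2: D = 447 * 0.03826
Step 3: D = 17.1 cm^2/s

17.1


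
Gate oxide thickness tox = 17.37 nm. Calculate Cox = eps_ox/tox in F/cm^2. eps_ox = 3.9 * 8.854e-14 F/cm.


Step 1: eps_ox = 3.9 * 8.854e-14 = 3.45306e-13 F/cm
Step 2: tox in cm = 17.37 nm * 1e-7 = 1.7370e-06 cm
Step 3: Cox = 3.45306e-13 / 1.7370e-06 = 1.99e-07 F/cm^2

1.99e-07


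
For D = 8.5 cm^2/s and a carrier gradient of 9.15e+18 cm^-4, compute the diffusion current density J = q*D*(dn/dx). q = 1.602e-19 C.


Step 1: J = q * D * (dn/dx)
Step 2: J = 1.602e-19 * 8.5 * 9.15e+18
Step 3: J = 1.25e+01 A/cm^2

1.25e+01


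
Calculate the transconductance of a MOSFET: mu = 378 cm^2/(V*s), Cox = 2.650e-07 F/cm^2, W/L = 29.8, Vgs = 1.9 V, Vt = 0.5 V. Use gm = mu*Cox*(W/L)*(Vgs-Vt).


Step 1: Vov = Vgs - Vt = 1.9 - 0.5 = 1.4 V
Step 2: gm = mu * Cox * (W/L) * Vov
Step 3: gm = 378 * 2.650e-07 * 29.8 * 1.4 = 4.18e-03 S

4.18e-03


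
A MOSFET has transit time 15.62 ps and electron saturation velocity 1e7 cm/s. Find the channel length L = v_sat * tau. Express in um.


Step 1: tau in seconds = 15.62 ps * 1e-12 = 1.5620e-11 s
Step 2: L = v_sat * tau = 1e7 * 1.5620e-11 = 1.5620e-04 cm
Step 3: L in um = 1.5620e-04 * 1e4 = 1.562 um

1.562


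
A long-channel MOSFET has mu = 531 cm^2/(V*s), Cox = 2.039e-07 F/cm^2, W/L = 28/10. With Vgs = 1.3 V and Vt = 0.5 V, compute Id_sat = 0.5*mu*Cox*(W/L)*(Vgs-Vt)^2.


Step 1: Overdrive voltage Vov = Vgs - Vt = 1.3 - 0.5 = 0.8 V
Step 2: W/L = 28/10 = 2.8
Step 3: Id = 0.5 * 531 * 2.039e-07 * 2.8 * 0.8^2
Step 4: Id = 9.70e-05 A

9.70e-05


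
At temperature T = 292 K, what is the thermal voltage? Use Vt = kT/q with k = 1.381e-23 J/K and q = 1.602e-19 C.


Step 1: kT = 1.381e-23 * 292 = 4.03252e-21 J
Step 2: Vt = kT/q = 4.03252e-21 / 1.602e-19
Step 3: Vt = 0.02517 V

0.02517


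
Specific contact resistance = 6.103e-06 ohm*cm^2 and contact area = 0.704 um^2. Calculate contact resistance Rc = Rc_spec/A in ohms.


Step 1: Convert area to cm^2: 0.704 um^2 = 7.0400e-09 cm^2
Step 2: Rc = Rc_spec / A = 6.103e-06 / 7.0400e-09
Step 3: Rc = 8.67e+02 ohms

8.67e+02


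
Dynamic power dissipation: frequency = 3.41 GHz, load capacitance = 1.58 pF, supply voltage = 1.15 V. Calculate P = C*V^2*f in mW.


Step 1: V^2 = 1.15^2 = 1.3225 V^2
Step 2: P = C*V^2*f = 1.58e-12 F * 1.3225 * 3.41e9 Hz
Step 3: P = 7.1253655e-03 W
Step 4: P = 7.125 mW

7.125


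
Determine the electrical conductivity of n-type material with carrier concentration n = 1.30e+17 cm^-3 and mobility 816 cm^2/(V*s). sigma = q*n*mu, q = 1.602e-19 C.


Step 1: sigma = q * n * mu
Step 2: sigma = 1.602e-19 * 1.30e+17 * 816
Step 3: sigma = 1.699e+01 S/cm

1.699e+01


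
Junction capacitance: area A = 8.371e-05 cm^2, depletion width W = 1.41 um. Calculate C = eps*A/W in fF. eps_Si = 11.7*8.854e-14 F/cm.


Step 1: eps_Si = 11.7 * 8.854e-14 = 1.035918e-12 F/cm
Step 2: W in cm = 1.41 * 1e-4 = 1.41e-04 cm
Step 3: C = 1.035918e-12 * 8.371e-05 / 1.41e-04 = 6.150120e-13 F
Step 4: C = 615.01 fF

615.01


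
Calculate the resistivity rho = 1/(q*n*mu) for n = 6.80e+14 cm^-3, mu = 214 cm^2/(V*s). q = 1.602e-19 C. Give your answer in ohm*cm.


Step 1: sigma = q * n * mu = 1.602e-19 * 6.80e+14 * 214 = 2.33123e-02 S/cm
Step 2: rho = 1 / sigma = 1 / 2.33123e-02 = 42.9 ohm*cm

42.9


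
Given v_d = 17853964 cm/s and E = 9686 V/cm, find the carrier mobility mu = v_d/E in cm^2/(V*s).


Step 1: mu = v_d / E
Step 2: mu = 17853964 / 9686
Step 3: mu = 1843.28 cm^2/(V*s)

1843.28


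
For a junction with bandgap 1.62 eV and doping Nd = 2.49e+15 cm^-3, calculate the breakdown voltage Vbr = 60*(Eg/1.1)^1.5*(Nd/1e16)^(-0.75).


Step 1: Eg/1.1 = 1.62/1.1 = 1.472727
Step 2: (Eg/1.1)^1.5 = 1.472727^1.5 = 1.787242
Step 3: (Nd/1e16)^(-0.75) = (0.249)^(-0.75) = 2.836942
Step 4: Vbr = 60 * 1.787242 * 2.836942 = 304.2 V

304.2


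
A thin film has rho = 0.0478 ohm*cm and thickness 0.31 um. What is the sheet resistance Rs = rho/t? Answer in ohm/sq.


Step 1: Convert thickness to cm: t = 0.31 um = 3.1000e-05 cm
Step 2: Rs = rho / t = 0.0478 / 3.1000e-05
Step 3: Rs = 1541.9 ohm/sq

1541.9


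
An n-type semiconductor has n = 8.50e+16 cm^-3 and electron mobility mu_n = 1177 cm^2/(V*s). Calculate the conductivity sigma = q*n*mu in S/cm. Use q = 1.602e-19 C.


Step 1: sigma = q * n * mu
Step 2: sigma = 1.602e-19 * 8.50e+16 * 1177
Step 3: sigma = 1.603e+01 S/cm

1.603e+01


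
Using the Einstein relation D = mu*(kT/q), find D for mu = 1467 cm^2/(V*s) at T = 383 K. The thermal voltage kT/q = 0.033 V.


Step 1: D = mu * (kT/q)
Step 2: D = 1467 * 0.033
Step 3: D = 48.41 cm^2/s

48.41


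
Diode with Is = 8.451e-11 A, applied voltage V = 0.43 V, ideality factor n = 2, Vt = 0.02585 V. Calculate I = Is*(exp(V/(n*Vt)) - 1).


Step 1: V/(n*Vt) = 0.43/(2*0.02585) = 8.3172
Step 2: exp(8.3172) = 4.0937e+03
Step 3: I = 8.451e-11 * (4.0937e+03 - 1) = 3.46e-07 A

3.46e-07


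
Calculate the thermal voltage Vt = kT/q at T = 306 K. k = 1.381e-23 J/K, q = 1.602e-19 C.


Step 1: kT = 1.381e-23 * 306 = 4.22586e-21 J
Step 2: Vt = kT/q = 4.22586e-21 / 1.602e-19
Step 3: Vt = 0.02638 V

0.02638


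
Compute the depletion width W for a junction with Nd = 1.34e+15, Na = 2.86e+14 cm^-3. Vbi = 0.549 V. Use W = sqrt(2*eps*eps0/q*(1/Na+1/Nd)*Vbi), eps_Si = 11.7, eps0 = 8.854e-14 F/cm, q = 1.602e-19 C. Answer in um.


Step 1: 1/Na + 1/Nd = 1/2.86e+14 + 1/1.34e+15 = 4.24277e-15
Step 2: 2*eps*eps0/q = 2*11.7*8.854e-14/1.602e-19 = 1.293281e+07
Step 3: W^2 = 1.293281e+07 * 4.24277e-15 * 0.549 = 3.01241e-08
Step 4: W = sqrt(3.01241e-08) = 1.736e-04 cm = 1.736 um

1.736


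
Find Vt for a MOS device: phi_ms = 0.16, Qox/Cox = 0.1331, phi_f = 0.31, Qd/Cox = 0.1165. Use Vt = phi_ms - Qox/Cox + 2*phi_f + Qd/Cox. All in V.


Step 1: Vt = phi_ms - Qox/Cox + 2*phi_f + Qd/Cox
Step 2: Vt = 0.16 - 0.1331 + 2*0.31 + 0.1165
Step 3: Vt = 0.16 - 0.1331 + 0.62 + 0.1165
Step 4: Vt = 0.7634 V

0.7634


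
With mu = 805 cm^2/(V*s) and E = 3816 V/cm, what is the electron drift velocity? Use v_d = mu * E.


Step 1: v_d = mu * E
Step 2: v_d = 805 * 3816 = 3071880
Step 3: v_d = 3.07e+06 cm/s

3.07e+06


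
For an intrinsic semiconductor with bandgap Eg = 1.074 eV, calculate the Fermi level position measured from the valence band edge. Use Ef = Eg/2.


Step 1: For an intrinsic semiconductor, the Fermi level sits at midgap.
Step 2: Ef = Eg / 2 = 1.074 / 2 = 0.537 eV

0.537


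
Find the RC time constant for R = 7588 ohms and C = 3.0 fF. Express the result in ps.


Step 1: tau = R * C
Step 2: tau = 7588 * 3.0 fF = 7588 * 3.0e-15 F
Step 3: tau = 2.2764e-11 s = 22.764 ps

22.764


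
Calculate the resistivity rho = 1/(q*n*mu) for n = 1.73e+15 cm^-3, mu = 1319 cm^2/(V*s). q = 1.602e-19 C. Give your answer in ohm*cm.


Step 1: sigma = q * n * mu = 1.602e-19 * 1.73e+15 * 1319 = 3.65556e-01 S/cm
Step 2: rho = 1 / sigma = 1 / 3.65556e-01 = 2.736 ohm*cm

2.736


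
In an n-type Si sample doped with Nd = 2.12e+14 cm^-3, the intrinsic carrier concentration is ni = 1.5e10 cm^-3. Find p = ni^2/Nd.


Step 1: Since Nd >> ni, n ≈ Nd = 2.12e+14 cm^-3
Step 2: p = ni^2 / n = (1.5e10)^2 / 2.12e+14
Step 3: p = 2.25e20 / 2.12e+14 = 1.06e+06 cm^-3

1.06e+06


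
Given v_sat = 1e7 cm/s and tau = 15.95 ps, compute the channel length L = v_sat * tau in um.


Step 1: tau in seconds = 15.95 ps * 1e-12 = 1.5950e-11 s
Step 2: L = v_sat * tau = 1e7 * 1.5950e-11 = 1.5950e-04 cm
Step 3: L in um = 1.5950e-04 * 1e4 = 1.595 um

1.595


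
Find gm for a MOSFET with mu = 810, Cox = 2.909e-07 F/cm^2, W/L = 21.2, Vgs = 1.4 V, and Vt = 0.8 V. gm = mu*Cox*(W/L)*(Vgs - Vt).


Step 1: Vov = Vgs - Vt = 1.4 - 0.8 = 0.6 V
Step 2: gm = mu * Cox * (W/L) * Vov
Step 3: gm = 810 * 2.909e-07 * 21.2 * 0.6 = 3.00e-03 S

3.00e-03


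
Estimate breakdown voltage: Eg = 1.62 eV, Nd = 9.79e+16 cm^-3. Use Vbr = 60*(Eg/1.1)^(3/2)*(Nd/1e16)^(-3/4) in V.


Step 1: Eg/1.1 = 1.62/1.1 = 1.472727
Step 2: (Eg/1.1)^1.5 = 1.472727^1.5 = 1.787242
Step 3: (Nd/1e16)^(-0.75) = (9.79)^(-0.75) = 0.180681
Step 4: Vbr = 60 * 1.787242 * 0.180681 = 19.4 V

19.4


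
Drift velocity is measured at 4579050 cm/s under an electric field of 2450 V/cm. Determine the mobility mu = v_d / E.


Step 1: mu = v_d / E
Step 2: mu = 4579050 / 2450
Step 3: mu = 1869.0 cm^2/(V*s)

1869.0


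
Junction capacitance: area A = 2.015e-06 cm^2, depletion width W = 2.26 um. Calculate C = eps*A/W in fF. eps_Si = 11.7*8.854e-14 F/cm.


Step 1: eps_Si = 11.7 * 8.854e-14 = 1.035918e-12 F/cm
Step 2: W in cm = 2.26 * 1e-4 = 2.26e-04 cm
Step 3: C = 1.035918e-12 * 2.015e-06 / 2.26e-04 = 9.236172e-15 F
Step 4: C = 9.24 fF

9.24


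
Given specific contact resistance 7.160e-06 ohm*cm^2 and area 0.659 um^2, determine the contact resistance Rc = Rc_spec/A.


Step 1: Convert area to cm^2: 0.659 um^2 = 6.5900e-09 cm^2
Step 2: Rc = Rc_spec / A = 7.160e-06 / 6.5900e-09
Step 3: Rc = 1.09e+03 ohms

1.09e+03


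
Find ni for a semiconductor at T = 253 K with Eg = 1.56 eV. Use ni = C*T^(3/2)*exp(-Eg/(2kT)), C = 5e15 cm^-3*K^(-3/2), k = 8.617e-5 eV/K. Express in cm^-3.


Step 1: Compute kT = 8.617e-5 * 253 = 0.02180101 eV
Step 2: Exponent = -Eg/(2kT) = -1.56/(2*0.02180101) = -35.77816
Step 3: T^(3/2) = 253^1.5 = 4024.21
Step 4: ni = 5e15 * 4024.21 * exp(-35.77816) = 5.83e+03 cm^-3

5.83e+03


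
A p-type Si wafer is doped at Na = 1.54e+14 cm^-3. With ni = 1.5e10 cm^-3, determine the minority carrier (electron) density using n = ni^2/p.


Step 1: Majority hole concentration p ≈ Na = 1.54e+14 cm^-3
Step 2: n = ni^2 / Na = (1.5e10)^2 / 1.54e+14
Step 3: n = 1.46e+06 cm^-3

1.46e+06


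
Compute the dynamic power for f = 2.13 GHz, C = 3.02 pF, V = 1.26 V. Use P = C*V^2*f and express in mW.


Step 1: V^2 = 1.26^2 = 1.5876 V^2
Step 2: P = C*V^2*f = 3.02e-12 F * 1.5876 * 2.13e9 Hz
Step 3: P = 1.021239576e-02 W
Step 4: P = 10.212 mW

10.212


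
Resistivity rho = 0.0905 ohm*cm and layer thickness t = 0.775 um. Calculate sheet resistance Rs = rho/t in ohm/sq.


Step 1: Convert thickness to cm: t = 0.775 um = 7.7500e-05 cm
Step 2: Rs = rho / t = 0.0905 / 7.7500e-05
Step 3: Rs = 1167.7 ohm/sq

1167.7


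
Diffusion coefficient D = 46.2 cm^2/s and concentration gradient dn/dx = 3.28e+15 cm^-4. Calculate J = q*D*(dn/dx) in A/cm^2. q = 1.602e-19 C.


Step 1: J = q * D * (dn/dx)
Step 2: J = 1.602e-19 * 46.2 * 3.28e+15
Step 3: J = 2.43e-02 A/cm^2

2.43e-02


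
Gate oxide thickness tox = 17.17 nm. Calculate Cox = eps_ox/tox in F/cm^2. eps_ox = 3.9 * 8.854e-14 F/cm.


Step 1: eps_ox = 3.9 * 8.854e-14 = 3.45306e-13 F/cm
Step 2: tox in cm = 17.17 nm * 1e-7 = 1.7170e-06 cm
Step 3: Cox = 3.45306e-13 / 1.7170e-06 = 2.01e-07 F/cm^2

2.01e-07


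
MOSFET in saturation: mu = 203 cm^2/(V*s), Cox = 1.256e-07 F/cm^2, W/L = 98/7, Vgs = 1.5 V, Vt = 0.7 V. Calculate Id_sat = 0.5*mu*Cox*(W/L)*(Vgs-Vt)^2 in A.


Step 1: Overdrive voltage Vov = Vgs - Vt = 1.5 - 0.7 = 0.8 V
Step 2: W/L = 98/7 = 14
Step 3: Id = 0.5 * 203 * 1.256e-07 * 14 * 0.8^2
Step 4: Id = 1.14e-04 A

1.14e-04


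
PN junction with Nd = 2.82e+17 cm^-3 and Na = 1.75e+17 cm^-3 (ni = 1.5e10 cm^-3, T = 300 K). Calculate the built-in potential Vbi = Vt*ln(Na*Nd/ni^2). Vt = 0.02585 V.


Step 1: Compute Na*Nd/ni^2 = 1.75e+17 * 2.82e+17 / (1.5e10)^2 = 2.1933e+14
Step 2: ln(2.1933e+14) = 33.0216
Step 3: Vbi = 0.02585 * 33.0216 = 0.854 V

0.854


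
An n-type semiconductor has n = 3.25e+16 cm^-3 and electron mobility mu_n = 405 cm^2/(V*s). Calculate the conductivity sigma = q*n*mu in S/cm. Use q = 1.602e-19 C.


Step 1: sigma = q * n * mu
Step 2: sigma = 1.602e-19 * 3.25e+16 * 405
Step 3: sigma = 2.109e+00 S/cm

2.109e+00


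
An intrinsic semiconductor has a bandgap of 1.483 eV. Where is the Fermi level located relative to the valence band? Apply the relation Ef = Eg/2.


Step 1: For an intrinsic semiconductor, the Fermi level sits at midgap.
Step 2: Ef = Eg / 2 = 1.483 / 2 = 0.7415 eV

0.7415


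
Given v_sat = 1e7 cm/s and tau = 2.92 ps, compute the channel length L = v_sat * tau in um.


Step 1: tau in seconds = 2.92 ps * 1e-12 = 2.9200e-12 s
Step 2: L = v_sat * tau = 1e7 * 2.9200e-12 = 2.9200e-05 cm
Step 3: L in um = 2.9200e-05 * 1e4 = 0.292 um

0.292


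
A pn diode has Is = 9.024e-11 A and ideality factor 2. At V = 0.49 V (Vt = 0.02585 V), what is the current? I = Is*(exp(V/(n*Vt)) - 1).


Step 1: V/(n*Vt) = 0.49/(2*0.02585) = 9.4778
Step 2: exp(9.4778) = 1.3066e+04
Step 3: I = 9.024e-11 * (1.3066e+04 - 1) = 1.18e-06 A

1.18e-06


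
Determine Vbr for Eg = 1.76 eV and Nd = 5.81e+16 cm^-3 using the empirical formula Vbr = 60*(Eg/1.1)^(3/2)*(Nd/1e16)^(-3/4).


Step 1: Eg/1.1 = 1.76/1.1 = 1.600000
Step 2: (Eg/1.1)^1.5 = 1.600000^1.5 = 2.023858
Step 3: (Nd/1e16)^(-0.75) = (5.81)^(-0.75) = 0.267219
Step 4: Vbr = 60 * 2.023858 * 0.267219 = 32.4 V

32.4


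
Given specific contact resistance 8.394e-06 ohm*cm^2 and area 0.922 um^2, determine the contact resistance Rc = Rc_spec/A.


Step 1: Convert area to cm^2: 0.922 um^2 = 9.2200e-09 cm^2
Step 2: Rc = Rc_spec / A = 8.394e-06 / 9.2200e-09
Step 3: Rc = 9.10e+02 ohms

9.10e+02


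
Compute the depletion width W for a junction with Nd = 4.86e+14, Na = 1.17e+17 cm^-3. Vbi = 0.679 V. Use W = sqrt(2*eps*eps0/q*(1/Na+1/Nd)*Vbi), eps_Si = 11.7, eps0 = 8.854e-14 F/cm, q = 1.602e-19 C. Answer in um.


Step 1: 1/Na + 1/Nd = 1/1.17e+17 + 1/4.86e+14 = 2.06616e-15
Step 2: 2*eps*eps0/q = 2*11.7*8.854e-14/1.602e-19 = 1.293281e+07
Step 3: W^2 = 1.293281e+07 * 2.06616e-15 * 0.679 = 1.81437e-08
Step 4: W = sqrt(1.81437e-08) = 1.347e-04 cm = 1.347 um

1.347


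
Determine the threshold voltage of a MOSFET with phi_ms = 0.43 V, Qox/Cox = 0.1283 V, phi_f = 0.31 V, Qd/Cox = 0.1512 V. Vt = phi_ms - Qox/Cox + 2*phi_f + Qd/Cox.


Step 1: Vt = phi_ms - Qox/Cox + 2*phi_f + Qd/Cox
Step 2: Vt = 0.43 - 0.1283 + 2*0.31 + 0.1512
Step 3: Vt = 0.43 - 0.1283 + 0.62 + 0.1512
Step 4: Vt = 1.0729 V

1.0729


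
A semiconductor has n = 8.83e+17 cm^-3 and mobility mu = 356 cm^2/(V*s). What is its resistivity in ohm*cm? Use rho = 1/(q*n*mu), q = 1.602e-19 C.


Step 1: sigma = q * n * mu = 1.602e-19 * 8.83e+17 * 356 = 5.03585e+01 S/cm
Step 2: rho = 1 / sigma = 1 / 5.03585e+01 = 0.01986 ohm*cm

0.01986


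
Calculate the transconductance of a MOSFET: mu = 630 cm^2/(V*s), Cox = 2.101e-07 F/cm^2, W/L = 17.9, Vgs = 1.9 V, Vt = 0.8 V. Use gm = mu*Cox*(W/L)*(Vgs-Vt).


Step 1: Vov = Vgs - Vt = 1.9 - 0.8 = 1.1 V
Step 2: gm = mu * Cox * (W/L) * Vov
Step 3: gm = 630 * 2.101e-07 * 17.9 * 1.1 = 2.61e-03 S

2.61e-03


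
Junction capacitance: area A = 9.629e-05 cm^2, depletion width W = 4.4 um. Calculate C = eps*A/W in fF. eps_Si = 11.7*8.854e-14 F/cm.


Step 1: eps_Si = 11.7 * 8.854e-14 = 1.035918e-12 F/cm
Step 2: W in cm = 4.4 * 1e-4 = 4.40e-04 cm
Step 3: C = 1.035918e-12 * 9.629e-05 / 4.40e-04 = 2.267012e-13 F
Step 4: C = 226.7 fF

226.7


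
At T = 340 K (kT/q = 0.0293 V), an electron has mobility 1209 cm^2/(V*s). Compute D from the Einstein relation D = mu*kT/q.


Step 1: D = mu * (kT/q)
Step 2: D = 1209 * 0.0293
Step 3: D = 35.42 cm^2/s

35.42


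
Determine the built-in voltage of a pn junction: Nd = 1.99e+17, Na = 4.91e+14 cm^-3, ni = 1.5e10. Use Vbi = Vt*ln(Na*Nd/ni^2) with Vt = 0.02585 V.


Step 1: Compute Na*Nd/ni^2 = 4.91e+14 * 1.99e+17 / (1.5e10)^2 = 4.3426e+11
Step 2: ln(4.3426e+11) = 26.7969
Step 3: Vbi = 0.02585 * 26.7969 = 0.693 V

0.693


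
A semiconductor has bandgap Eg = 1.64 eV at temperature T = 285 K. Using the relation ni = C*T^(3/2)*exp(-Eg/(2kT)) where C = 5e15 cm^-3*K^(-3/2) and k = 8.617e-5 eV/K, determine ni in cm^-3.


Step 1: Compute kT = 8.617e-5 * 285 = 0.02455845 eV
Step 2: Exponent = -Eg/(2kT) = -1.64/(2*0.02455845) = -33.38973
Step 3: T^(3/2) = 285^1.5 = 4811.35
Step 4: ni = 5e15 * 4811.35 * exp(-33.38973) = 7.59e+04 cm^-3

7.59e+04


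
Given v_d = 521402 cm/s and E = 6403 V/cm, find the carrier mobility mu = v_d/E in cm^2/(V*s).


Step 1: mu = v_d / E
Step 2: mu = 521402 / 6403
Step 3: mu = 81.43 cm^2/(V*s)

81.43


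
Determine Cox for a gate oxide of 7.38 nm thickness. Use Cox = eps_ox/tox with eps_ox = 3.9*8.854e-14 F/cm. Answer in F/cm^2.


Step 1: eps_ox = 3.9 * 8.854e-14 = 3.45306e-13 F/cm
Step 2: tox in cm = 7.38 nm * 1e-7 = 7.3800e-07 cm
Step 3: Cox = 3.45306e-13 / 7.3800e-07 = 4.68e-07 F/cm^2

4.68e-07


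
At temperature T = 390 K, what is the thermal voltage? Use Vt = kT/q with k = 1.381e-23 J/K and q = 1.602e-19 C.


Step 1: kT = 1.381e-23 * 390 = 5.3859e-21 J
Step 2: Vt = kT/q = 5.3859e-21 / 1.602e-19
Step 3: Vt = 0.03362 V

0.03362


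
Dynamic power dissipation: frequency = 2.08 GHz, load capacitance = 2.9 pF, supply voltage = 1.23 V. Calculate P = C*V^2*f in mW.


Step 1: V^2 = 1.23^2 = 1.5129 V^2
Step 2: P = C*V^2*f = 2.9e-12 F * 1.5129 * 2.08e9 Hz
Step 3: P = 9.1258128e-03 W
Step 4: P = 9.126 mW

9.126


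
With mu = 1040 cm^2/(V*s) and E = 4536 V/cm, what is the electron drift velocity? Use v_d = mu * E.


Step 1: v_d = mu * E
Step 2: v_d = 1040 * 4536 = 4717440
Step 3: v_d = 4.72e+06 cm/s

4.72e+06


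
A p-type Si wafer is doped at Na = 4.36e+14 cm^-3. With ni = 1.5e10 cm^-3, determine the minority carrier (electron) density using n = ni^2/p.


Step 1: Majority hole concentration p ≈ Na = 4.36e+14 cm^-3
Step 2: n = ni^2 / Na = (1.5e10)^2 / 4.36e+14
Step 3: n = 5.16e+05 cm^-3

5.16e+05


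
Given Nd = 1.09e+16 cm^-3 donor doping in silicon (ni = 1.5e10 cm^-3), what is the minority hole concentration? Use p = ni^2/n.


Step 1: Since Nd >> ni, n ≈ Nd = 1.09e+16 cm^-3
Step 2: p = ni^2 / n = (1.5e10)^2 / 1.09e+16
Step 3: p = 2.25e20 / 1.09e+16 = 2.06e+04 cm^-3

2.06e+04


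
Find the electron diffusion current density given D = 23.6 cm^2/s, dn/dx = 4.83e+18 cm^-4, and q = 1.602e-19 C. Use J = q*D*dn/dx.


Step 1: J = q * D * (dn/dx)
Step 2: J = 1.602e-19 * 23.6 * 4.83e+18
Step 3: J = 1.83e+01 A/cm^2

1.83e+01


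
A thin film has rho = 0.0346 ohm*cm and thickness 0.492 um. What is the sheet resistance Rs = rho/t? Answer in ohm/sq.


Step 1: Convert thickness to cm: t = 0.492 um = 4.9200e-05 cm
Step 2: Rs = rho / t = 0.0346 / 4.9200e-05
Step 3: Rs = 703.3 ohm/sq

703.3


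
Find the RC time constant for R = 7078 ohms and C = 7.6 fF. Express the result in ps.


Step 1: tau = R * C
Step 2: tau = 7078 * 7.6 fF = 7078 * 7.6e-15 F
Step 3: tau = 5.37928e-11 s = 53.7928 ps

53.7928


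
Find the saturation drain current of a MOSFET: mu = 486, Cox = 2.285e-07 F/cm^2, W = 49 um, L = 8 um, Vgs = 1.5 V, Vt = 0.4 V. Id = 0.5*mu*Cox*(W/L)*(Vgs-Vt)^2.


Step 1: Overdrive voltage Vov = Vgs - Vt = 1.5 - 0.4 = 1.1 V
Step 2: W/L = 49/8 = 6.125
Step 3: Id = 0.5 * 486 * 2.285e-07 * 6.125 * 1.1^2
Step 4: Id = 4.12e-04 A

4.12e-04


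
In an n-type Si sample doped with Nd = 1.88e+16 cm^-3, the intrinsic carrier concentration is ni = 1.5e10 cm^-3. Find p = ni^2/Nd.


Step 1: Since Nd >> ni, n ≈ Nd = 1.88e+16 cm^-3
Step 2: p = ni^2 / n = (1.5e10)^2 / 1.88e+16
Step 3: p = 2.25e20 / 1.88e+16 = 1.20e+04 cm^-3

1.20e+04


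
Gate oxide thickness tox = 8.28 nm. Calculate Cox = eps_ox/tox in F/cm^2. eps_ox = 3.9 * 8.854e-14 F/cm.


Step 1: eps_ox = 3.9 * 8.854e-14 = 3.45306e-13 F/cm
Step 2: tox in cm = 8.28 nm * 1e-7 = 8.2800e-07 cm
Step 3: Cox = 3.45306e-13 / 8.2800e-07 = 4.17e-07 F/cm^2

4.17e-07


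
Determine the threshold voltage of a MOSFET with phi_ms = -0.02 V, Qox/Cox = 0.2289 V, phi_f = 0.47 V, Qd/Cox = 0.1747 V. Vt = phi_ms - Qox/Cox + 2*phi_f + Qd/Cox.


Step 1: Vt = phi_ms - Qox/Cox + 2*phi_f + Qd/Cox
Step 2: Vt = -0.02 - 0.2289 + 2*0.47 + 0.1747
Step 3: Vt = -0.02 - 0.2289 + 0.94 + 0.1747
Step 4: Vt = 0.8658 V

0.8658


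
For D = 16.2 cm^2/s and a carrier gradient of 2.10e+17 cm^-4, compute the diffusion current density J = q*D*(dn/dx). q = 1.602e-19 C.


Step 1: J = q * D * (dn/dx)
Step 2: J = 1.602e-19 * 16.2 * 2.10e+17
Step 3: J = 5.45e-01 A/cm^2

5.45e-01


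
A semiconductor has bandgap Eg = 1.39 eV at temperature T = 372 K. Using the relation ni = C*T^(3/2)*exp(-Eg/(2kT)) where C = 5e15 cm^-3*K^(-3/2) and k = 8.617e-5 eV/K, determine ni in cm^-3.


Step 1: Compute kT = 8.617e-5 * 372 = 0.03205524 eV
Step 2: Exponent = -Eg/(2kT) = -1.39/(2*0.03205524) = -21.68132
Step 3: T^(3/2) = 372^1.5 = 7174.88
Step 4: ni = 5e15 * 7174.88 * exp(-21.68132) = 1.38e+10 cm^-3

1.38e+10


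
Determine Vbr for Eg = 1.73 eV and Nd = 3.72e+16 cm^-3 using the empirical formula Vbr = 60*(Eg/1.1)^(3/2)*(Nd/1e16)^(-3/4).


Step 1: Eg/1.1 = 1.73/1.1 = 1.572727
Step 2: (Eg/1.1)^1.5 = 1.572727^1.5 = 1.972332
Step 3: (Nd/1e16)^(-0.75) = (3.72)^(-0.75) = 0.373330
Step 4: Vbr = 60 * 1.972332 * 0.373330 = 44.2 V

44.2


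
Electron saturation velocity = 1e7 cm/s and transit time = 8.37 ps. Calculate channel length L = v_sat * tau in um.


Step 1: tau in seconds = 8.37 ps * 1e-12 = 8.3700e-12 s
Step 2: L = v_sat * tau = 1e7 * 8.3700e-12 = 8.3700e-05 cm
Step 3: L in um = 8.3700e-05 * 1e4 = 0.837 um

0.837
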